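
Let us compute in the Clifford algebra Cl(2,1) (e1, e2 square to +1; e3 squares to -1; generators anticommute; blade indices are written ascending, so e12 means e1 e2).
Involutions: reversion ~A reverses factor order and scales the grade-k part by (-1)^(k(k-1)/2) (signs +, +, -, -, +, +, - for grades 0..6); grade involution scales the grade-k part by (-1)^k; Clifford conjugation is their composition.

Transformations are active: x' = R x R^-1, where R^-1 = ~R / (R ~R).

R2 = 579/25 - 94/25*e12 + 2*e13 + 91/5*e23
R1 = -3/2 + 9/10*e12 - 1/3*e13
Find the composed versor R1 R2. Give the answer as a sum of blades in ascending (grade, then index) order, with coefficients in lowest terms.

Distribute over the terms of R1 (each basis-blade product reordered to ascending indices, repeated generators contracted through their squares):
(-3/2) R2 = -1737/50 + 141/25*e12 - 3*e13 - 273/10*e23
(9/10*e12) R2 = 423/125 + 5211/250*e12 + 819/50*e13 - 9/5*e23
(-1/3*e13) R2 = -2/3 - 91/15*e12 - 193/25*e13 + 94/75*e23
Summing the partial products and collecting blades:
Answer: -24017/750 + 15313/750*e12 + 283/50*e13 - 4177/150*e23


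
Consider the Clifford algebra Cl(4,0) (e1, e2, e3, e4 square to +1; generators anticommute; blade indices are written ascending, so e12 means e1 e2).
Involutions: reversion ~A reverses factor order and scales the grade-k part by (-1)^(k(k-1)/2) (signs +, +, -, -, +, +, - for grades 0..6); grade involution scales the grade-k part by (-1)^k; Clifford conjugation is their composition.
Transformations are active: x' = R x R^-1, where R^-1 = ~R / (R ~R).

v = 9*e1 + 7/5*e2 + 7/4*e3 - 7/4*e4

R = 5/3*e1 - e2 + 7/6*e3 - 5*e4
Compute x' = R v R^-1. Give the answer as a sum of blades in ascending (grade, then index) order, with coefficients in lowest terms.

~R = 5/3*e1 - e2 + 7/6*e3 - 5*e4, and R ~R = 1085/36, so R^-1 = ~R / (1085/36).
R v = 2927/120 + 34/3*e12 - 91/12*e13 + 505/12*e14 - 203/60*e23 + 35/4*e24 + 161/24*e34
Answer: -6838/1085*e1 - 16376/5425*e2 + 429/3100*e3 - 27529/4340*e4


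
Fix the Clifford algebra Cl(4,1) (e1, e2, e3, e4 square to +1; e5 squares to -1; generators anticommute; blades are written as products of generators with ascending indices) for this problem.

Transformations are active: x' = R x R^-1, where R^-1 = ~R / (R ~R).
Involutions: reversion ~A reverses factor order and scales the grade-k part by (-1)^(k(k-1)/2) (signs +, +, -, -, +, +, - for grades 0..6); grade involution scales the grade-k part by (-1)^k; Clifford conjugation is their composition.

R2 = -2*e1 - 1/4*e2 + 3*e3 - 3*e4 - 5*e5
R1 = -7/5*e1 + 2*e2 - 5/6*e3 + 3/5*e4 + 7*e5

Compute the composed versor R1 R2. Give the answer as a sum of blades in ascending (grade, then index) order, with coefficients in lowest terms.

Distribute over the terms of R1 (each basis-blade product reordered to ascending indices, repeated generators contracted through their squares):
(-7/5*e1) R2 = 14/5 + 7/20*e1 e2 - 21/5*e1 e3 + 21/5*e1 e4 + 7*e1 e5
(2*e2) R2 = -1/2 + 4*e1 e2 + 6*e2 e3 - 6*e2 e4 - 10*e2 e5
(-5/6*e3) R2 = -5/2 - 5/3*e1 e3 - 5/24*e2 e3 + 5/2*e3 e4 + 25/6*e3 e5
(3/5*e4) R2 = -9/5 + 6/5*e1 e4 + 3/20*e2 e4 - 9/5*e3 e4 - 3*e4 e5
(7*e5) R2 = 35 + 14*e1 e5 + 7/4*e2 e5 - 21*e3 e5 + 21*e4 e5
Summing the partial products and collecting blades:
Answer: 33 + 87/20*e1 e2 - 88/15*e1 e3 + 27/5*e1 e4 + 21*e1 e5 + 139/24*e2 e3 - 117/20*e2 e4 - 33/4*e2 e5 + 7/10*e3 e4 - 101/6*e3 e5 + 18*e4 e5


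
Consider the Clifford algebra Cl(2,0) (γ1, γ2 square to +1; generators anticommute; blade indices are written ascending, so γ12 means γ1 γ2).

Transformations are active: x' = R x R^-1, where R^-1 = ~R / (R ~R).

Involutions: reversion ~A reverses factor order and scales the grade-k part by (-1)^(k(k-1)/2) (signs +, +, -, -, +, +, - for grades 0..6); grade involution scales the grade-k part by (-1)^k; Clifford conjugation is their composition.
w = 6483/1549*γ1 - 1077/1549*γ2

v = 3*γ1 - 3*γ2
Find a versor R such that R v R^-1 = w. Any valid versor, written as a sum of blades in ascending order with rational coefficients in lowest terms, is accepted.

Equal squares first: v^2 = w^2 = 18. Then v + w = 11130/1549*γ1 - 5724/1549*γ2 is a versor taking v to w, provided it is invertible.
Answer: 11130/1549*γ1 - 5724/1549*γ2


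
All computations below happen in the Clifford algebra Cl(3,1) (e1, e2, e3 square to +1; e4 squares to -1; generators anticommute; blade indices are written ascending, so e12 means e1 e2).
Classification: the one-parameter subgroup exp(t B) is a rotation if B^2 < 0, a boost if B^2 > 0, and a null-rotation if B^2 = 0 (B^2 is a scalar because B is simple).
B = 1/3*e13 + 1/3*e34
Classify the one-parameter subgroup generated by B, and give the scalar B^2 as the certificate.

B^2 term by term: the squares give (1/3)^2*(e13)^2 + (1/3)^2*(e34)^2 = 1/9*(-1) + 1/9*(+1) = 0 (each basis 2-blade squares to minus the product of its generators' squares); cross terms between blades sharing an index anticommute and cancel. So B^2 = 0.
Answer: null-rotation, certificate B^2 = 0. The class reads off the invariant scalar 0 directly.


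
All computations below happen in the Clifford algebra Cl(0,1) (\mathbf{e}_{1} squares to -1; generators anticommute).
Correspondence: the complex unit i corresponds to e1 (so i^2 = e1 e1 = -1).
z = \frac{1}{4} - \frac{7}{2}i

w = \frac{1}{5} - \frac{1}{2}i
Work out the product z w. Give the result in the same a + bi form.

In blades: z = \frac{1}{4} - \frac{7}{2} e_{1}, w = \frac{1}{5} - \frac{1}{2} e_{1}.
Distribute z over w term by term (generator squares from the signature, products reordered to ascending indices): (\frac{1}{4})*w = \frac{1}{20} - \frac{1}{8} e_{1}; (-\frac{7}{2} e_{1})*w = -\frac{7}{4} - \frac{7}{10} e_{1}.
Sum: -\frac{17}{10} - \frac{33}{40} e_{1}; translating back through the correspondence:
Answer: -\frac{17}{10} - \frac{33}{40}i


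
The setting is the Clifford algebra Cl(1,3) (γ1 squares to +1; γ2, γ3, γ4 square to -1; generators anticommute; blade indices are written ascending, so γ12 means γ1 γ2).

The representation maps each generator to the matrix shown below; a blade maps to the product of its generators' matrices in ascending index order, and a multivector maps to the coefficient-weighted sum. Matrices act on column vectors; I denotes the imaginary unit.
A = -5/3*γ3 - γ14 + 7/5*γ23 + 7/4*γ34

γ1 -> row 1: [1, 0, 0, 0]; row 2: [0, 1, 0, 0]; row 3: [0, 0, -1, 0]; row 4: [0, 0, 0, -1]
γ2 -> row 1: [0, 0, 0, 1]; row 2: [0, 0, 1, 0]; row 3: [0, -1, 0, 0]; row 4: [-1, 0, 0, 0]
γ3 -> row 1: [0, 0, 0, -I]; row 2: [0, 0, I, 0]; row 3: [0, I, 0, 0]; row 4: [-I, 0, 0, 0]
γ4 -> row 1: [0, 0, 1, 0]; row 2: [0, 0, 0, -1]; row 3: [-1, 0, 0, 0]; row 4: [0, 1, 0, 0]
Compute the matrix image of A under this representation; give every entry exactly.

Bivector images (products of the table entries): rho(γ14) = rho(γ1)rho(γ4) = row 1: [0, 0, 1, 0]; row 2: [0, 0, 0, -1]; row 3: [1, 0, 0, 0]; row 4: [0, -1, 0, 0]; rho(γ23) = rho(γ2)rho(γ3) = row 1: [-I, 0, 0, 0]; row 2: [0, I, 0, 0]; row 3: [0, 0, -I, 0]; row 4: [0, 0, 0, I]; rho(γ34) = rho(γ3)rho(γ4) = row 1: [0, -I, 0, 0]; row 2: [-I, 0, 0, 0]; row 3: [0, 0, 0, -I]; row 4: [0, 0, -I, 0].
M = (-5/3)*rho(γ3) + (-1)*rho(γ14) + (7/5)*rho(γ23) + (7/4)*rho(γ34), summed entrywise:
Answer: row 1: [-7*I/5, -7*I/4, -1, 5*I/3]; row 2: [-7*I/4, 7*I/5, -5*I/3, 1]; row 3: [-1, -5*I/3, -7*I/5, -7*I/4]; row 4: [5*I/3, 1, -7*I/4, 7*I/5]


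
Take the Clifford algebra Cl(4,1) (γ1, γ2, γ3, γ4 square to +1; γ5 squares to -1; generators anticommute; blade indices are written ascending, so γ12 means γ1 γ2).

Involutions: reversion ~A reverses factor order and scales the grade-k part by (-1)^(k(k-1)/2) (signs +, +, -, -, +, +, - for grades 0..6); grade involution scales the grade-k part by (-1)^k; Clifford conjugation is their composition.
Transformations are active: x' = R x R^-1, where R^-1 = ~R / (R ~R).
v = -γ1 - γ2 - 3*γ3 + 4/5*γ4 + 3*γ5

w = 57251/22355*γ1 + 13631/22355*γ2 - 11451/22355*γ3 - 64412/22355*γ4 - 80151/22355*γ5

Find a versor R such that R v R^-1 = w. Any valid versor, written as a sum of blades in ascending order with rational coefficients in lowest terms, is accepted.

Why this works: both vectors square to 66/25, so q(v) = q(w) and R = v + w = 34896/22355*γ1 - 8724/22355*γ2 - 78516/22355*γ3 - 46528/22355*γ4 - 13086/22355*γ5 carries v to w — its own direction survives, the complement (v - w)/2 flips.
Answer: 34896/22355*γ1 - 8724/22355*γ2 - 78516/22355*γ3 - 46528/22355*γ4 - 13086/22355*γ5


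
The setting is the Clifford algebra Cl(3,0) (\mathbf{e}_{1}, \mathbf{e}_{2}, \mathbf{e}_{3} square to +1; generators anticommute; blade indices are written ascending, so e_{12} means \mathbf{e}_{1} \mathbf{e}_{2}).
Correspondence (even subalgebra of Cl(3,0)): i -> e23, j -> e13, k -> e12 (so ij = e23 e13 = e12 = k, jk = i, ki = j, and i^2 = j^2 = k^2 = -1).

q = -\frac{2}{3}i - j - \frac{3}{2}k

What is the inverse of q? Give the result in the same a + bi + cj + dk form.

In blades: q = -\frac{3}{2} e_{12} - e_{13} - \frac{2}{3} e_{23}.
With qbar = \frac{3}{2} e_{12} + e_{13} + \frac{2}{3} e_{23} (scalar fixed, mapped units negated), q qbar = \frac{133}{36} (the sum of squared coefficients), so q^-1 = qbar / (\frac{133}{36}) = \frac{54}{133} e_{12} + \frac{36}{133} e_{13} + \frac{24}{133} e_{23}; translating back:
Answer: \frac{24}{133}i + \frac{36}{133}j + \frac{54}{133}k


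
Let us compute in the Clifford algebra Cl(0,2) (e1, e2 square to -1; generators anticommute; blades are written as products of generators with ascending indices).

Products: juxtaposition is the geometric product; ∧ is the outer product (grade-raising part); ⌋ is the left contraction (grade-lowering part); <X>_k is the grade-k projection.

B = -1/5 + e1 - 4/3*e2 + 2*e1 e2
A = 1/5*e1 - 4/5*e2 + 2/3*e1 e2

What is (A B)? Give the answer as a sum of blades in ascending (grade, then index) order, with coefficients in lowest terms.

step 1: -13/5 - 169/225*e1 + 32/75*e2 + 2/5*e1 e2
Answer: -13/5 - 169/225*e1 + 32/75*e2 + 2/5*e1 e2


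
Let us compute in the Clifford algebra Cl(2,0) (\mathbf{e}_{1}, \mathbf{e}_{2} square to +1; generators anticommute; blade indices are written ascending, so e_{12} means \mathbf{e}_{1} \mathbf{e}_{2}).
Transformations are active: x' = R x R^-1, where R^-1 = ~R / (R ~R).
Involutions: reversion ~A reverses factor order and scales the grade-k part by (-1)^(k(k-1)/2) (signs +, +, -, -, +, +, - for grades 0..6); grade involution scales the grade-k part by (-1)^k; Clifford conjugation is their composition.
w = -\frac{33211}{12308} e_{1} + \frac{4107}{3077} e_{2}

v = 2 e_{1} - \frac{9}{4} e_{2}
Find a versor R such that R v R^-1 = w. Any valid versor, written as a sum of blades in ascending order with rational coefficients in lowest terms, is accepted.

Construction: equal norms (both \frac{145}{16}) license R = v + w = -\frac{8595}{12308} e_{1} - \frac{11265}{12308} e_{2} — nothing changes along that direction, while (v - w)/2 changes sign, so v maps onto w.
Answer: -\frac{8595}{12308} e_{1} - \frac{11265}{12308} e_{2}


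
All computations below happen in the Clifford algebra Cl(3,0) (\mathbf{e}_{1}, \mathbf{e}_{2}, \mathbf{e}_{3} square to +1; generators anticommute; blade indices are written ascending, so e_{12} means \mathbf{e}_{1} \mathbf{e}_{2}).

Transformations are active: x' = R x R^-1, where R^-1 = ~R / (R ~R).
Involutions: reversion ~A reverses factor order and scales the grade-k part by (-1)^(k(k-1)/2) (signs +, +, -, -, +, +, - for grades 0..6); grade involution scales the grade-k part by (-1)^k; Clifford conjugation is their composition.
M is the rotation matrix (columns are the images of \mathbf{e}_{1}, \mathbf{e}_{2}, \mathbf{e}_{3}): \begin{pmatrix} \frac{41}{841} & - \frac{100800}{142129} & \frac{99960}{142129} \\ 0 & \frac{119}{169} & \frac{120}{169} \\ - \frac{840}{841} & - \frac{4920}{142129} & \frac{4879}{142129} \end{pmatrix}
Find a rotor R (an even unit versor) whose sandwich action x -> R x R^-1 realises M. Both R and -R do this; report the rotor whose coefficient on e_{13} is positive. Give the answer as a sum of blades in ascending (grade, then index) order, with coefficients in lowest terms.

Method: write R = a + b12*e_{12} + b13*e_{13} + b23*e_{23} with a^2 + b12^2 + b13^2 + b23^2 = 1 (so R^-1 = ~R). Expanding the columns R e_j ~R gives tr M = 4a^2 - 1 and, from the antisymmetric part, M21 - M12 = -4a*b12, M13 - M31 = 4a*b13, M32 - M23 = -4a*b23.
Here tr M = \frac{111887}{142129}, so a^2 = (1 + tr M)/4 = \frac{63504}{142129} and a = ±\frac{252}{377}. Taking a = \frac{252}{377}: M21 - M12 = \frac{100800}{142129}, M13 - M31 = \frac{241920}{142129}, M32 - M23 = -\frac{105840}{142129}, giving b12 = -\frac{100}{377}, b13 = \frac{240}{377}, b23 = \frac{105}{377}, i.e. R = \frac{252}{377} - \frac{100}{377} e_{12} + \frac{240}{377} e_{13} + \frac{105}{377} e_{23}.
Its e_{13} coefficient is already positive.
Answer: \frac{252}{377} - \frac{100}{377} e_{12} + \frac{240}{377} e_{13} + \frac{105}{377} e_{23}. Note: both R and -R realise this M (trace \frac{111887}{142129}); the covering map identifies them, and the e_{13}-coefficient sign is the tie-breaker.


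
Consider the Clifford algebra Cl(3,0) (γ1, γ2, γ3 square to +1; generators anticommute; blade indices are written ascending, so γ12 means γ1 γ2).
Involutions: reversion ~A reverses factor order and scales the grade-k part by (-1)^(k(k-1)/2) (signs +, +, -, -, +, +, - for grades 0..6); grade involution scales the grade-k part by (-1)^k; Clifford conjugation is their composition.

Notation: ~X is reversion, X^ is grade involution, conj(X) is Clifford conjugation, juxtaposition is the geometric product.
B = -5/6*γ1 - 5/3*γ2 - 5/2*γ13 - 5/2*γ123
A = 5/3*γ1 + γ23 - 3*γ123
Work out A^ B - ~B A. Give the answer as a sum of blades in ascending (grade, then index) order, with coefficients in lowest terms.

first term: 80/9 + 5/2*γ1 - 15/2*γ2 + 35/6*γ3 + 5/18*γ12 + 5*γ13 + 5/3*γ23 - 5/6*γ123
second term: 55/9 - 5/2*γ1 - 15/2*γ2 - 35/6*γ3 + 5/18*γ12 - 5*γ13 + 20/3*γ23 - 5/6*γ123
Answer: 25/9 + 5*γ1 + 35/3*γ3 + 10*γ13 - 5*γ23


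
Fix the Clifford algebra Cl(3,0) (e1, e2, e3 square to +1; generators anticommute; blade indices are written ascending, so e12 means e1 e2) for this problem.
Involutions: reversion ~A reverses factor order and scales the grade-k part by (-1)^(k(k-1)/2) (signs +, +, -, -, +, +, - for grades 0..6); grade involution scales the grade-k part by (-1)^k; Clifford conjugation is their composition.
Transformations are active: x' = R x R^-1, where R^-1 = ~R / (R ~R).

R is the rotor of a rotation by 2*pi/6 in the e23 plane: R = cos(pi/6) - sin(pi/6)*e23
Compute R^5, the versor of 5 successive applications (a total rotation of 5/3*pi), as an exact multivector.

Half-angle bookkeeping: 5 applications in e23 add up to rotor phase 5*pi/6 = 5*pi/6, so R^5 = cos(5*pi/6) - sin(5*pi/6)*e23.
cos(5*pi/6) = -sqrt(3)/2 and sin(5*pi/6) = 1/2, so R^5 = -sqrt(3)/2 - 1/2*e23. The net rotation is 5/3*pi; the rotor keeps the half-angle phase exactly.
Answer: -sqrt(3)/2 - 1/2*e23


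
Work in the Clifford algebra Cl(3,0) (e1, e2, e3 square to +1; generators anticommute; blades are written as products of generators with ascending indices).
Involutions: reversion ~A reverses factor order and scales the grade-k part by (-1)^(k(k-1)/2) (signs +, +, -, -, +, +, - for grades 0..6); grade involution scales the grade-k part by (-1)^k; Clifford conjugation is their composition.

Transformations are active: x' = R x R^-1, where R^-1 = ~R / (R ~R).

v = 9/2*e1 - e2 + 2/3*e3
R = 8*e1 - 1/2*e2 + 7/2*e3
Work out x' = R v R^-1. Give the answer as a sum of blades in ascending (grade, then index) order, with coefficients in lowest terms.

~R = 8*e1 - 1/2*e2 + 7/2*e3, and R ~R = 153/2, so R^-1 = ~R / (153/2).
R v = 233/6 - 23/4*e1 e2 - 125/12*e1 e3 + 19/6*e2 e3
Answer: 3325/918*e1 + 226/459*e2 + 1325/459*e3


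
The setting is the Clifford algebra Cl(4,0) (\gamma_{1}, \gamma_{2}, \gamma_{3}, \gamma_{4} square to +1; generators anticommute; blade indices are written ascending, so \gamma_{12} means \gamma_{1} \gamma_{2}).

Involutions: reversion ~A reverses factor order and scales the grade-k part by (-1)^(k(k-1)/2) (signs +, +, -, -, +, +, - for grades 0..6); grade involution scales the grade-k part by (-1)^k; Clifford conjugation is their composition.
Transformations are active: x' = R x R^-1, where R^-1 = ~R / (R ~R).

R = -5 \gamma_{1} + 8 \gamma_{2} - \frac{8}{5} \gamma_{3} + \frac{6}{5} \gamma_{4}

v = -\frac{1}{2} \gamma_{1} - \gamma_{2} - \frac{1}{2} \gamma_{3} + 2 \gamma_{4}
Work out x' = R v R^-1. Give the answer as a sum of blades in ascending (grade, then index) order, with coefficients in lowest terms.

~R = -5 \gamma_{1} + 8 \gamma_{2} - \frac{8}{5} \gamma_{3} + \frac{6}{5} \gamma_{4}, and R ~R = 93, so R^-1 = ~R / (93).
R v = -\frac{23}{10} + 9 \gamma_{12} + \frac{17}{10} \gamma_{13} - \frac{47}{5} \gamma_{14} - \frac{28}{5} \gamma_{23} + \frac{86}{5} \gamma_{24} - \frac{13}{5} \gamma_{34}
Answer: \frac{139}{186} \gamma_{1} + \frac{281}{465} \gamma_{2} + \frac{2693}{4650} \gamma_{3} - \frac{1596}{775} \gamma_{4}


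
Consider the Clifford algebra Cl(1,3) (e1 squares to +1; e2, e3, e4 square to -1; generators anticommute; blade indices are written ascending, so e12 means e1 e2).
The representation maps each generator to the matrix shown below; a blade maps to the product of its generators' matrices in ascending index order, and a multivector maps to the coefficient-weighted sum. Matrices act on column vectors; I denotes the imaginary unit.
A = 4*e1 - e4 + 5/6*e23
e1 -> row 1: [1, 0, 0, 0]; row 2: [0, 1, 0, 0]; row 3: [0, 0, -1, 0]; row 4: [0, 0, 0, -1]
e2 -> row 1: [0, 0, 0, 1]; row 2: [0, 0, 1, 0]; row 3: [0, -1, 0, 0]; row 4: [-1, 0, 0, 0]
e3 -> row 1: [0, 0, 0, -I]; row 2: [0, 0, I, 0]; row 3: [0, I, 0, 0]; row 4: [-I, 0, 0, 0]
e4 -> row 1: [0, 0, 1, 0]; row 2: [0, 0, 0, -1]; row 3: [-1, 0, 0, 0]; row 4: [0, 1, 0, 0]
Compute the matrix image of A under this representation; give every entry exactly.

Bivector images (products of the table entries): rho(e23) = rho(e2)rho(e3) = row 1: [-I, 0, 0, 0]; row 2: [0, I, 0, 0]; row 3: [0, 0, -I, 0]; row 4: [0, 0, 0, I].
M = (4)*rho(e1) + (-1)*rho(e4) + (5/6)*rho(e23), summed entrywise:
Answer: row 1: [4 - 5*I/6, 0, -1, 0]; row 2: [0, 4 + 5*I/6, 0, 1]; row 3: [1, 0, -4 - 5*I/6, 0]; row 4: [0, -1, 0, -4 + 5*I/6]


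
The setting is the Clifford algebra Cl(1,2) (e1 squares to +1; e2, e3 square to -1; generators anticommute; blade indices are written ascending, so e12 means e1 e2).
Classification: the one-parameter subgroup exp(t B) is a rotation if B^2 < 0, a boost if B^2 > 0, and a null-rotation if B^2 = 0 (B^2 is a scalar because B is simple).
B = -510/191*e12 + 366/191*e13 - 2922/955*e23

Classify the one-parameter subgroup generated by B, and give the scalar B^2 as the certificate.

B^2 term by term: the squares give (-510/191)^2*(e12)^2 + (366/191)^2*(e13)^2 + (-2922/955)^2*(e23)^2 = 260100/36481*(+1) + 133956/36481*(+1) + 8538084/912025*(-1) = 36/25 (each basis 2-blade squares to minus the product of its generators' squares); cross terms between blades sharing an index anticommute and cancel. So B^2 = 36/25.
Answer: boost, certificate B^2 = 36/25. Why this suffices: the scalar 36/25 survives any versor conjugation, so its sign alone determines the class however B is presented.


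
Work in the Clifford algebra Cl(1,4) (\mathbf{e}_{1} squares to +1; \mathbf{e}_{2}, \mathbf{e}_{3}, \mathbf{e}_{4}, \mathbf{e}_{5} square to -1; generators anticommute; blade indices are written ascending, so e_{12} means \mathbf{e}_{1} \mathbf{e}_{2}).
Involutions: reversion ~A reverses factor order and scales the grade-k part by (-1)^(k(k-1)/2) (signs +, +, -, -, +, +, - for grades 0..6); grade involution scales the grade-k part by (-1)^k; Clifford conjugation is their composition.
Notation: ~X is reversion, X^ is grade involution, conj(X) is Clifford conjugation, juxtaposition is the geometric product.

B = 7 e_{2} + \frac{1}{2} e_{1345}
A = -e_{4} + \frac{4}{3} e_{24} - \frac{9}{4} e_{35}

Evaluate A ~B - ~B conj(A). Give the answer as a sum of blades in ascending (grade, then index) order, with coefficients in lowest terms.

first term: \frac{28}{3} e_{4} - \frac{9}{8} e_{14} + 7 e_{24} + \frac{1}{2} e_{135} - \frac{63}{4} e_{235} + \frac{2}{3} e_{1235}
second term: \frac{28}{3} e_{4} + \frac{9}{8} e_{14} + 7 e_{24} + \frac{1}{2} e_{135} + \frac{63}{4} e_{235} + \frac{2}{3} e_{1235}
Answer: -\frac{9}{4} e_{14} - \frac{63}{2} e_{235}


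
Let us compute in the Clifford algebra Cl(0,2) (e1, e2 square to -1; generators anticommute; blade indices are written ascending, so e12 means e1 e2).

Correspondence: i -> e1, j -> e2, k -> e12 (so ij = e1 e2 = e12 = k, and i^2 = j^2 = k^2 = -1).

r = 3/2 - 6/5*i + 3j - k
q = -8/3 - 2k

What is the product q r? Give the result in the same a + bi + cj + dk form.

In blades: q = -8/3 - 2*e12, r = 3/2 - 6/5*e1 + 3*e2 - e12.
Distribute q over r term by term (generator squares from the signature, products reordered to ascending indices): (-8/3)*r = -4 + 16/5*e1 - 8*e2 + 8/3*e12; (-2*e12)*r = -2 + 6*e1 + 12/5*e2 - 3*e12.
Sum: -6 + 46/5*e1 - 28/5*e2 - 1/3*e12; translating back through the correspondence:
Answer: -6 + 46/5*i - 28/5*j - 1/3*k


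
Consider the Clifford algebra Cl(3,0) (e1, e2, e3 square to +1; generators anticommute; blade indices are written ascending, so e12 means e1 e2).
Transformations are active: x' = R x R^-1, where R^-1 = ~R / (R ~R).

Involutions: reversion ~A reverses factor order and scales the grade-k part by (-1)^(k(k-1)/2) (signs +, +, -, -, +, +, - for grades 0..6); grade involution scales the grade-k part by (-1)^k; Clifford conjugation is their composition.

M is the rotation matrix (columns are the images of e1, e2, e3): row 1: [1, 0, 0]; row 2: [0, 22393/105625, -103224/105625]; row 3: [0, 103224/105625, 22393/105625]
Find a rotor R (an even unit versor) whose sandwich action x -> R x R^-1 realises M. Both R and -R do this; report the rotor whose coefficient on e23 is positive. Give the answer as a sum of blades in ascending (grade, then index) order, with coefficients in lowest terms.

Method: write R = a + b12*e12 + b13*e13 + b23*e23 with a^2 + b12^2 + b13^2 + b23^2 = 1 (so R^-1 = ~R). Expanding the columns R e_j ~R gives tr M = 4a^2 - 1 and, from the antisymmetric part, M21 - M12 = -4a*b12, M13 - M31 = 4a*b13, M32 - M23 = -4a*b23.
Here tr M = 150411/105625, so a^2 = (1 + tr M)/4 = 64009/105625 and a = ±253/325. Taking a = 253/325: M21 - M12 = 0, M13 - M31 = 0, M32 - M23 = 206448/105625, giving b12 = 0, b13 = 0, b23 = -204/325, i.e. R = 253/325 - 204/325*e23.
Its e23 coefficient is negative, so report the other preimage -R.
Answer: -253/325 + 204/325*e23. Key observation: the double cover Spin(3) -> SO(3) sends R and -R to the same matrix (trace 150411/105625 here), so the stated sign of the e23 coefficient is what selects one sheet.


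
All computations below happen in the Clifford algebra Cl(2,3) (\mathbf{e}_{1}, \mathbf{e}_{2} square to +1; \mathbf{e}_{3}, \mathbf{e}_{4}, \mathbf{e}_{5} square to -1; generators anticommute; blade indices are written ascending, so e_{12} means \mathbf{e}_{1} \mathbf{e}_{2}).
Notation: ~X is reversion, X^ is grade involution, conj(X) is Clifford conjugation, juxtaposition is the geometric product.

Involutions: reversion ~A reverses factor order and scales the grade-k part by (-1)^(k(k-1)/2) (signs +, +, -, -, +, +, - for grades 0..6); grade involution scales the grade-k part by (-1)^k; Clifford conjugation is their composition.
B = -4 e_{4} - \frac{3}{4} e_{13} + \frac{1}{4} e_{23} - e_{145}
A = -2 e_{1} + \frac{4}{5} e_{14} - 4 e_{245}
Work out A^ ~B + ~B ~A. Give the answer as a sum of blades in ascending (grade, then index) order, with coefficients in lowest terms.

first term: \frac{16}{5} e_{1} + \frac{3}{2} e_{3} + \frac{4}{5} e_{5} + 4 e_{12} - 8 e_{14} - 16 e_{25} + \frac{3}{5} e_{34} + 2 e_{45} - \frac{1}{2} e_{123} - e_{345} - \frac{1}{5} e_{1234} - 3 e_{12345}
second term: \frac{16}{5} e_{1} + \frac{3}{2} e_{3} - \frac{4}{5} e_{5} - 4 e_{12} - 8 e_{14} - 16 e_{25} + \frac{3}{5} e_{34} - 2 e_{45} + \frac{1}{2} e_{123} + e_{345} + \frac{1}{5} e_{1234} - 3 e_{12345}
Answer: \frac{32}{5} e_{1} + 3 e_{3} - 16 e_{14} - 32 e_{25} + \frac{6}{5} e_{34} - 6 e_{12345}


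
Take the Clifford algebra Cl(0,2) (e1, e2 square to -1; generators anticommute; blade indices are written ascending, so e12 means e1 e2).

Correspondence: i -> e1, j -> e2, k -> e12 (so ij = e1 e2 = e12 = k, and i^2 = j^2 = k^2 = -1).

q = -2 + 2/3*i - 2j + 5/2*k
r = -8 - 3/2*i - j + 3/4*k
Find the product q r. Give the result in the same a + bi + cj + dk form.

In blades: q = -2 + 2/3*e1 - 2*e2 + 5/2*e12, r = -8 - 3/2*e1 - e2 + 3/4*e12.
Distribute q over r term by term (generator squares from the signature, products reordered to ascending indices): (-2)*r = 16 + 3*e1 + 2*e2 - 3/2*e12; (2/3*e1)*r = 1 - 16/3*e1 - 1/2*e2 - 2/3*e12; (-2*e2)*r = -2 - 3/2*e1 + 16*e2 - 3*e12; (5/2*e12)*r = -15/8 + 5/2*e1 - 15/4*e2 - 20*e12.
Sum: 105/8 - 4/3*e1 + 55/4*e2 - 151/6*e12; translating back through the correspondence:
Answer: 105/8 - 4/3*i + 55/4*j - 151/6*k


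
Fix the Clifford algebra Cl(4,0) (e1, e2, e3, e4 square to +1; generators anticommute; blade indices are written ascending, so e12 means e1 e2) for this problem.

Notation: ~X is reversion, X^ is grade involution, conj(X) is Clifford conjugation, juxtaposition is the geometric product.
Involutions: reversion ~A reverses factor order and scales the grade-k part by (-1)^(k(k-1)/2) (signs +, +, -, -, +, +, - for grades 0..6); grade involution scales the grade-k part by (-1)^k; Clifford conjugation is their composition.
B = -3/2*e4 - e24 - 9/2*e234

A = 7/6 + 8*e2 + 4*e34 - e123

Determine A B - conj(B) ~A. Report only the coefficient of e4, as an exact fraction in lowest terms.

first term: 18*e2 - 6*e3 - 39/4*e4 - 9/2*e14 - 4*e23 - 79/6*e24 - 36*e34 - e134 - 21/4*e234 + 3/2*e1234
second term: -18*e2 + 6*e3 - 25/4*e4 - 9/2*e14 + 4*e23 - 65/6*e24 - 36*e34 + e134 - 21/4*e234 - 3/2*e1234
Answer: -7/2


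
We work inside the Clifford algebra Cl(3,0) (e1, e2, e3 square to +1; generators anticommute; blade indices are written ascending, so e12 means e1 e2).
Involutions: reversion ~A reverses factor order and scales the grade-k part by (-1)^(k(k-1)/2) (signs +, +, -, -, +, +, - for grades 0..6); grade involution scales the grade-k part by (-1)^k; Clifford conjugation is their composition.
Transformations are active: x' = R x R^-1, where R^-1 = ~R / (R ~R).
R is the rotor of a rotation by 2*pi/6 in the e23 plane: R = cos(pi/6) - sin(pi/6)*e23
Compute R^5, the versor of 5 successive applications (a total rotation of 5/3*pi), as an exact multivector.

The rotor phase is half the rotation angle and phases add under composition, so 5 steps in the e23 plane accumulate phase 5*(pi/6) = 5*pi/6: R^5 = cos(5*pi/6) - sin(5*pi/6)*e23.
cos(5*pi/6) = -sqrt(3)/2 and sin(5*pi/6) = 1/2, so R^5 = -sqrt(3)/2 - 1/2*e23. The net rotation is 5/3*pi; the rotor keeps the half-angle phase exactly.
Answer: -sqrt(3)/2 - 1/2*e23


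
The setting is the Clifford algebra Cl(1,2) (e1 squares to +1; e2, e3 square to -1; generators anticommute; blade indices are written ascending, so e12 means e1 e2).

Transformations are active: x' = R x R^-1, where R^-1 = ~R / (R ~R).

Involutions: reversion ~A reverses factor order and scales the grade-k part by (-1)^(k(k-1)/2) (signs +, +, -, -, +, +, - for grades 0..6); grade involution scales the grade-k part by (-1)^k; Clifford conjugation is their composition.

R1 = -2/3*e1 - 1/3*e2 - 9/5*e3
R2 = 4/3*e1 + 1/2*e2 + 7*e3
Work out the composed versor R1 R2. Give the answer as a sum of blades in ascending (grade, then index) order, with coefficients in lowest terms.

Distribute over the terms of R1 (each basis-blade product reordered to ascending indices, repeated generators contracted through their squares):
(-2/3*e1) R2 = -8/9 - 1/3*e12 - 14/3*e13
(-1/3*e2) R2 = 1/6 + 4/9*e12 - 7/3*e23
(-9/5*e3) R2 = 63/5 + 12/5*e13 + 9/10*e23
Summing the partial products and collecting blades:
Answer: 1069/90 + 1/9*e12 - 34/15*e13 - 43/30*e23


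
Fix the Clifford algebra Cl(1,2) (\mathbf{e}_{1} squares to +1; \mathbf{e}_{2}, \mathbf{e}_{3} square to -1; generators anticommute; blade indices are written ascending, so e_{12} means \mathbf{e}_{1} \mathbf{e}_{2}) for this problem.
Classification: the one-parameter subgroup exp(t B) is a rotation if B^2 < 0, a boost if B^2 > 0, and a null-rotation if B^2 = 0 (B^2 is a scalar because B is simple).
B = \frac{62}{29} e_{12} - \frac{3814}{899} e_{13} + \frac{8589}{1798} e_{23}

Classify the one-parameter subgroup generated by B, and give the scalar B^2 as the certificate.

B^2 term by term: the squares give (\frac{62}{29})^2*(e_{12})^2 + (-\frac{3814}{899})^2*(e_{13})^2 + (\frac{8589}{1798})^2*(e_{23})^2 = \frac{3844}{841}*(+1) + \frac{14546596}{808201}*(+1) + \frac{73770921}{3232804}*(-1) = -\frac{1}{4} (each basis 2-blade squares to minus the product of its generators' squares); cross terms between blades sharing an index anticommute and cancel. So B^2 = -\frac{1}{4}.
Answer: rotation, certificate B^2 = -\frac{1}{4}. The invariant at work: B^2 = -\frac{1}{4} is unchanged by conjugation, hence its sign classifies the subgroup whatever basis B is written in.


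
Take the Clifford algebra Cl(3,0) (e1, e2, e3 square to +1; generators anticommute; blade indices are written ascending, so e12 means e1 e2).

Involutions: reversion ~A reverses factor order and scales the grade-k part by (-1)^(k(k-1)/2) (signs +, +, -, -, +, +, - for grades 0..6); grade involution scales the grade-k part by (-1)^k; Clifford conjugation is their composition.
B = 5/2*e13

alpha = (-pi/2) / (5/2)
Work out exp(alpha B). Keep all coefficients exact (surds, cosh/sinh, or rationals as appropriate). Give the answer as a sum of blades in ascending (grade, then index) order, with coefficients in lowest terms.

B^2 = (5/2)^2*(e13)^2 = 25/4*(-1) = -25/4 (a basis 2-blade squares to minus the product of its generators' squares).
B^2 = -25/4 — circular case — the even/odd split gives cos and sin: l = 5/2, alpha*l = -pi/2, so exp(alpha B) = cos(-pi/2) + (sin(-pi/2)/(5/2))*B = 0 + (-2/5)*B.
Answer: -e13


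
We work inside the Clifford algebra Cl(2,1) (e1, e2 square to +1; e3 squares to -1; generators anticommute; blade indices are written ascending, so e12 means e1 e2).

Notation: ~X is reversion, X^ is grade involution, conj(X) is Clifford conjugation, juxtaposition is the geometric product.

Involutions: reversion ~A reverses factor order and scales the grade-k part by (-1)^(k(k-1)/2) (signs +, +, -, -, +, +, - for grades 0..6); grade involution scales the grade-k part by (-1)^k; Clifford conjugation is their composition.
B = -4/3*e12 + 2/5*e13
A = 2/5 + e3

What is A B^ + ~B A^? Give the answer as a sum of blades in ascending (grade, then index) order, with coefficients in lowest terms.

first term: 2/5*e1 - 8/15*e12 + 4/25*e13 - 4/3*e123
second term: -2/5*e1 + 8/15*e12 - 4/25*e13 - 4/3*e123
Answer: -8/3*e123


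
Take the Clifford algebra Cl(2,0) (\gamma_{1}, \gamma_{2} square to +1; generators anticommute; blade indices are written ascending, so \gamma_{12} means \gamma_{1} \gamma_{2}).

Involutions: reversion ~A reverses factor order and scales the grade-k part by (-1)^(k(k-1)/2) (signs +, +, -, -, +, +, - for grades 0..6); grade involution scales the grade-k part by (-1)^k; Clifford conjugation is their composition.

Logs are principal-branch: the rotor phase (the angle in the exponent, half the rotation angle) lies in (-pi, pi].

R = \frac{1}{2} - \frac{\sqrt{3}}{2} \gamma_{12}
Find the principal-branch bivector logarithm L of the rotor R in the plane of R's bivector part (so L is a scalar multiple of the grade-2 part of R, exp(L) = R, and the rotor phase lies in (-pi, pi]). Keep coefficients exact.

The scalar part of R is \frac{1}{2}, and that scalar determines the rotor phase on the principal branch; recovering the unit plane as bivector-part over sine of the phase gives L = phase * plane.
Concretely: cos(phase) = \frac{1}{2} gives phase = ±\frac{\pi}{3}, and since phase/sin(phase) is even the sign is immaterial: L = (phase/sin(phase)) * <R>_2 = (\frac{2 \sqrt{3} \pi}{9}) * <R>_2.
Answer: - \frac{\pi}{3} \gamma_{12}


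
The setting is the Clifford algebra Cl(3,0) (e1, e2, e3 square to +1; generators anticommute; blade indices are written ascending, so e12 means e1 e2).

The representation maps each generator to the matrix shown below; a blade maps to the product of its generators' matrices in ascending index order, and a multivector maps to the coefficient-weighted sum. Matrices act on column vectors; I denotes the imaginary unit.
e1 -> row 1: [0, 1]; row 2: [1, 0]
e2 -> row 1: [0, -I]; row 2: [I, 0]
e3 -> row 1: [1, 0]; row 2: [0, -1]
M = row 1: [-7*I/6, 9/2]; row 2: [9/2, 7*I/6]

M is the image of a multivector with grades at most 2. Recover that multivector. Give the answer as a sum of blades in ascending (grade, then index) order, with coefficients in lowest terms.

Method: 1, rho(e1), rho(e2), rho(e3) form a trace-orthogonal basis of the 2x2 complex matrices (tr(X Y) = 2 if X = Y, else 0), so M = m0*1 + m1*rho(e1) + m2*rho(e2) + m3*rho(e3) with m0 = tr(M)/2 = 0, m1 = tr(M rho(e1))/2 = 9/2, m2 = tr(M rho(e2))/2 = 0, m3 = tr(M rho(e3))/2 = -7*I/6.
Multiplying table entries, the bivector images are rho(e12) = I*rho(e3), rho(e13) = -I*rho(e2), rho(e23) = I*rho(e1); with real blade coefficients the real parts of m0..m3 are the coefficients of 1, e1, e2, e3 and the imaginary parts give the bivectors (e23: Im m1, e13: -Im m2, e12: Im m3).
Answer: 9/2*e1 - 7/6*e12


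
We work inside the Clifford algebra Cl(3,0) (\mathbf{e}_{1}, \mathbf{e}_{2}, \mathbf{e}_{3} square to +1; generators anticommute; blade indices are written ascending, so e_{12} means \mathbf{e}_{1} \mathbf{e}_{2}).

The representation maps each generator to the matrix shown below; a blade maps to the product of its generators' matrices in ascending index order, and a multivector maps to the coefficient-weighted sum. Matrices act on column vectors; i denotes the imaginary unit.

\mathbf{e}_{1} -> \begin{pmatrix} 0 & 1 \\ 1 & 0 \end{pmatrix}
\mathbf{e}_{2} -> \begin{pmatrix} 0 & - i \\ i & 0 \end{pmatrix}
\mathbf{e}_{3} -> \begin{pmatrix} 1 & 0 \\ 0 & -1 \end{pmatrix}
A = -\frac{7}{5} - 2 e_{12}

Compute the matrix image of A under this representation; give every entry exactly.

Bivector images (products of the table entries): rho(e_{12}) = rho(\mathbf{e}_{1})rho(\mathbf{e}_{2}) = \begin{pmatrix} i & 0 \\ 0 & - i \end{pmatrix}.
M = (-\frac{7}{5})*1 + (-2)*rho(e_{12}), summed entrywise (1 is the identity matrix):
Answer: \begin{pmatrix} - \frac{7}{5} - 2 i & 0 \\ 0 & - \frac{7}{5} + 2 i \end{pmatrix}


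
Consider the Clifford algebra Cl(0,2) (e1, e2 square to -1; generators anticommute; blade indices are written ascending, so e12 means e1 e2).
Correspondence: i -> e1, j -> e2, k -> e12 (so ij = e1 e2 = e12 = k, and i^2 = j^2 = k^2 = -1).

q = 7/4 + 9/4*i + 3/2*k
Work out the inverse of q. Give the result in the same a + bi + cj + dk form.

In blades: q = 7/4 + 9/4*e1 + 3/2*e12.
With qbar = 7/4 - 9/4*e1 - 3/2*e12 (scalar fixed, mapped units negated), q qbar = 83/8 (the sum of squared coefficients), so q^-1 = qbar / (83/8) = 14/83 - 18/83*e1 - 12/83*e12; translating back:
Answer: 14/83 - 18/83*i - 12/83*k


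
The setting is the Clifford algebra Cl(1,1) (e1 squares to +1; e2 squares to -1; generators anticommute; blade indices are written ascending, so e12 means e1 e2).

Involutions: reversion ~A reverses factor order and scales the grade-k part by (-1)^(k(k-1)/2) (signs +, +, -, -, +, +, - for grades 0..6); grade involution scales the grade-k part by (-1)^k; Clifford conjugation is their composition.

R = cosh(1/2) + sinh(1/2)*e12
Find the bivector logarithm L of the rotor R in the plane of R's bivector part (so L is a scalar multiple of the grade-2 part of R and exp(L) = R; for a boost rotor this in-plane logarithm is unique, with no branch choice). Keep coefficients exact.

The scalar part of R is cosh(1/2), giving the rapidity magnitude (cosh is even); the bivector part supplies orientation, its quotient by sinh of the rapidity is the plane, and L = rapidity * plane — unique in that plane, since flipping both signs leaves L unchanged.
Concretely: cosh(rapidity) = cosh(1/2) gives rapidity = ±1/2, and since rapidity/sinh(rapidity) is even the sign is immaterial: L = (rapidity/sinh(rapidity)) * <R>_2 = (1/(2*sinh(1/2))) * <R>_2.
Answer: 1/2*e12


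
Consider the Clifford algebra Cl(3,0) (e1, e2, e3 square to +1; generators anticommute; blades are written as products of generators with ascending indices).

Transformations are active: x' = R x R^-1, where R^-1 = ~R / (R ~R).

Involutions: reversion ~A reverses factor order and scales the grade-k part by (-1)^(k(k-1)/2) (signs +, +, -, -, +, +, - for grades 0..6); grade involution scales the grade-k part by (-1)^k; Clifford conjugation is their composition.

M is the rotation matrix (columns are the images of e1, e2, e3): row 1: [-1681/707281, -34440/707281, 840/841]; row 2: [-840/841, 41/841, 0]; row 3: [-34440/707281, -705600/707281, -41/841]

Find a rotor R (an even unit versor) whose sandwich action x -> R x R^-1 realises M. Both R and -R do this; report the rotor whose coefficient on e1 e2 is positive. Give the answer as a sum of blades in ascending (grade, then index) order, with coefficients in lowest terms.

Method: write R = a + b12*e1 e2 + b13*e1 e3 + b23*e2 e3 with a^2 + b12^2 + b13^2 + b23^2 = 1 (so R^-1 = ~R). Expanding the columns R e_j ~R gives tr M = 4a^2 - 1 and, from the antisymmetric part, M21 - M12 = -4a*b12, M13 - M31 = 4a*b13, M32 - M23 = -4a*b23.
Here tr M = -1681/707281, so a^2 = (1 + tr M)/4 = 176400/707281 and a = ±420/841. Taking a = 420/841: M21 - M12 = -672000/707281, M13 - M31 = 740880/707281, M32 - M23 = -705600/707281, giving b12 = 400/841, b13 = 441/841, b23 = 420/841, i.e. R = 420/841 + 400/841*e1 e2 + 441/841*e1 e3 + 420/841*e2 e3.
Its e1 e2 coefficient is already positive.
Answer: 420/841 + 400/841*e1 e2 + 441/841*e1 e3 + 420/841*e2 e3. Sheet selection: the two-to-one cover makes ±R indistinguishable at the matrix level (trace -1681/707281), so uniqueness comes from the required sign on e1 e2.


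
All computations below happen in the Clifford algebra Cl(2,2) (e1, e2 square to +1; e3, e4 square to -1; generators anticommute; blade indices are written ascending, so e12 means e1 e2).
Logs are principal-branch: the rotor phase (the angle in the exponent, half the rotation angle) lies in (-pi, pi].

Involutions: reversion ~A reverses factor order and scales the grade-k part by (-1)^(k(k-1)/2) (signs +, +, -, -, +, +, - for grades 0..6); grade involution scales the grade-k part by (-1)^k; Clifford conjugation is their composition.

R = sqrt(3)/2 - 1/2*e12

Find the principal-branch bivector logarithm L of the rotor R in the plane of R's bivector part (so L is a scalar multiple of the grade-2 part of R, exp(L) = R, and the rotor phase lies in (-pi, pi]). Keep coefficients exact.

The scalar part of R is sqrt(3)/2, and that scalar determines the rotor phase on the principal branch; recovering the unit plane as bivector-part over sine of the phase gives L = phase * plane.
Concretely: cos(phase) = sqrt(3)/2 gives phase = ±pi/6, and since phase/sin(phase) is even the sign is immaterial: L = (phase/sin(phase)) * <R>_2 = (pi/3) * <R>_2.
Answer: -pi/6*e12


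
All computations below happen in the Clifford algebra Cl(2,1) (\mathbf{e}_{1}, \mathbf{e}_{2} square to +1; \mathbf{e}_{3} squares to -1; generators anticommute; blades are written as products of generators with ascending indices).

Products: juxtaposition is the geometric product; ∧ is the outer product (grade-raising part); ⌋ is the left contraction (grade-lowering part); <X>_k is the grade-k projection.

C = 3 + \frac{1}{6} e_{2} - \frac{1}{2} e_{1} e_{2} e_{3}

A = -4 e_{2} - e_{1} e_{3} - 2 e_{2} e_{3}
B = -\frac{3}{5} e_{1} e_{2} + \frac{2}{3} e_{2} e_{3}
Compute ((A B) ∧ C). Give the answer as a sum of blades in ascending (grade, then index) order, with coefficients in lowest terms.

step 1: -\frac{4}{3} - \frac{12}{5} e_{1} - \frac{8}{3} e_{3} - \frac{2}{3} e_{1} e_{2} - \frac{6}{5} e_{1} e_{3} + \frac{3}{5} e_{2} e_{3}
step 2: -4 - \frac{36}{5} e_{1} - \frac{2}{9} e_{2} - 8 e_{3} - \frac{12}{5} e_{1} e_{2} - \frac{18}{5} e_{1} e_{3} + \frac{101}{45} e_{2} e_{3} + \frac{13}{15} e_{1} e_{2} e_{3}
Answer: -4 - \frac{36}{5} e_{1} - \frac{2}{9} e_{2} - 8 e_{3} - \frac{12}{5} e_{1} e_{2} - \frac{18}{5} e_{1} e_{3} + \frac{101}{45} e_{2} e_{3} + \frac{13}{15} e_{1} e_{2} e_{3}
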